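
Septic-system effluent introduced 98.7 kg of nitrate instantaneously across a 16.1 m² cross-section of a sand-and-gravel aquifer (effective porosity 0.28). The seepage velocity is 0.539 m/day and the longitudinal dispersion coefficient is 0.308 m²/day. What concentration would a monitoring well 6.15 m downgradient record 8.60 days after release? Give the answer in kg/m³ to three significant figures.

3.06 kg/m³

For an instantaneous plane source, C(x,t) = M/(n_e·A·√(4πDt)) · exp(−(x−vt)²/(4Dt)), with n_e·A the pore (flow) area.
Plume center vt = 0.539 × 8.60 = 4.6354 m, so the well at 6.15 m is 1.5146 m downgradient of the peak.
√(4πDt) = 5.769 m, giving peak height M/(n_e·A·√(4πDt)) = 98.7/(0.28 × 16.1 × 5.769) = 3.795 kg/m³.
(x−vt)²/(4Dt) = (1.5146)²/(4 × 0.308 × 8.60) = 0.2165; exp(−0.2165) = 0.8053.
C = 3.795 × 0.8053 = 3.06 kg/m³.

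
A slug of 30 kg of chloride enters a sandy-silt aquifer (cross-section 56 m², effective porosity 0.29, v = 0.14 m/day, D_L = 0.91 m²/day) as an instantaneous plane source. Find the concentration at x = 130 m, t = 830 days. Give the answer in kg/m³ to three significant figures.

0.0178 kg/m³

For an instantaneous plane source, C(x,t) = M/(n_e·A·√(4πDt)) · exp(−(x−vt)²/(4Dt)), with n_e·A the pore (flow) area.
Plume center vt = 0.14 × 830 = 116.2 m, so the well at 130 m is 13.8 m downgradient of the peak.
√(4πDt) = 97.42 m, giving peak height M/(n_e·A·√(4πDt)) = 30/(0.29 × 56 × 97.42) = 0.01896 kg/m³.
(x−vt)²/(4Dt) = (13.8)²/(4 × 0.91 × 830) = 0.06303; exp(−0.06303) = 0.9389.
C = 0.01896 × 0.9389 = 0.0178 kg/m³.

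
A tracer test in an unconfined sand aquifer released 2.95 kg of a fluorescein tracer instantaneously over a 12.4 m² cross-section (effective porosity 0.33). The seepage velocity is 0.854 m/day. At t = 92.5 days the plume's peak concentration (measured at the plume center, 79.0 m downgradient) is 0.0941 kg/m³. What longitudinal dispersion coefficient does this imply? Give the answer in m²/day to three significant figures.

0.0505 m²/day

At the plume center C_max = M/(n_e·A·√(4πDt)), so D = M²/(4πt·(n_e·A·C_max)²).
n_e·A·C_max = 0.33 × 12.4 × 0.0941 = 0.3851 kg/m.
D = 2.95²/(4π × 92.5 × 0.3851²) = 0.0505 m²/day.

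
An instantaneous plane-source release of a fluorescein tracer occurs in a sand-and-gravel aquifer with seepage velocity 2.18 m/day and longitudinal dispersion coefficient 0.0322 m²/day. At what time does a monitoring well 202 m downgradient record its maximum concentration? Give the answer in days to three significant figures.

For the 1D instantaneous-source solution, setting ∂C/∂t = 0 at fixed x gives v²t² + 2Dt − x² = 0, so t = (√(D² + v²x²) − D)/v².
√(D² + v²x²) = √(0.0322² + 2.18² × 202²) = 440.4; v² = 4.7524.
t = (440.4 − 0.0322)/4.7524 = 92.7 days (vs. the pure-advection estimate x/v = 92.7 d).

92.7 days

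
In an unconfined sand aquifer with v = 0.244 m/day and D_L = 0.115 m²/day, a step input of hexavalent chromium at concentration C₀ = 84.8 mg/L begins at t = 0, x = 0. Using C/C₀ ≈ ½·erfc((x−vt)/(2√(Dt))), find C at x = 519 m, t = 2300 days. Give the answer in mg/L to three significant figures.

82.0 mg/L

For a continuous step input, C/C₀ ≈ ½·erfc((x−vt)/(2√(Dt))).
vt = 0.244 × 2300 = 561.2 m and 2√(Dt) = 2√(0.115 × 2300) = 32.53 m.
Argument (x−vt)/(2√(Dt)) = (519 − 561.2)/32.53 = -1.297; ½·erfc(-1.297) = 0.9667.
C = 84.8 × 0.9667 = 82.0 mg/L.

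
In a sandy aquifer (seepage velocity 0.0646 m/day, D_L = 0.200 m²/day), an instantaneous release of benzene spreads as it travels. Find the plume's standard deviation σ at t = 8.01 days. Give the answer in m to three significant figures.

1.79 m

Dispersive spreading gives a Gaussian with σ² = 2Dt; advection only shifts the center.
σ = √(2 × 0.200 × 8.01) = 1.79 m.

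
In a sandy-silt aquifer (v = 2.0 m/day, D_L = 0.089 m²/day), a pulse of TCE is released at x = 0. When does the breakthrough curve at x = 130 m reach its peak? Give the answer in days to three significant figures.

For the 1D instantaneous-source solution, setting ∂C/∂t = 0 at fixed x gives v²t² + 2Dt − x² = 0, so t = (√(D² + v²x²) − D)/v².
√(D² + v²x²) = √(0.089² + 2.0² × 130²) = 260.0; v² = 4.
t = (260.0 − 0.089)/4 = 65.0 days (vs. the pure-advection estimate x/v = 65.0 d).

65.0 days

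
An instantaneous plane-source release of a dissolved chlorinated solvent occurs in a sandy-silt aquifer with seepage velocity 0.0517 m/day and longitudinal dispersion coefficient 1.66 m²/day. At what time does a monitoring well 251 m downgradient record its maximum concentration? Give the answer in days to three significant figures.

For the 1D instantaneous-source solution, setting ∂C/∂t = 0 at fixed x gives v²t² + 2Dt − x² = 0, so t = (√(D² + v²x²) − D)/v².
√(D² + v²x²) = √(1.66² + 0.0517² × 251²) = 13.08; v² = 0.00267289.
t = (13.08 − 1.66)/0.00267289 = 4270 days (vs. the pure-advection estimate x/v = 4850 d).

4270 days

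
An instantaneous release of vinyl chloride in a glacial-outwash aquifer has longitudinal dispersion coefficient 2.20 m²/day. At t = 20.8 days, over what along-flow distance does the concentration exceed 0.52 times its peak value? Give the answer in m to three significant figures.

The plume is Gaussian with σ = √(2Dt) = √(2 × 2.20 × 20.8) = 9.567 m.
C/C_peak = exp(−Δx²/(2σ²)) = 0.52 ⇒ Δx = σ·√(−2 ln 0.52) = 9.567 × 1.144 = 10.94 m.
Width = 2Δx = 21.9 m.

21.9 m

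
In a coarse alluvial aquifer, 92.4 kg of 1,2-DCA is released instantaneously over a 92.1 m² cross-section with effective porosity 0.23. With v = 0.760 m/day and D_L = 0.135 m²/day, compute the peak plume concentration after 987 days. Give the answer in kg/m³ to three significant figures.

0.107 kg/m³

The peak of an instantaneous 1D plume sits at x = vt; there the Gaussian factor is 1 and C_max = M/(n_e·A·√(4πDt)), where n_e·A is the pore area the mass is dissolved in.
√(4πDt) = √(4π × 0.135 × 987) = 40.92 m, so C_max = 92.4/(0.23 × 92.1 × 40.92) = 0.107 kg/m³.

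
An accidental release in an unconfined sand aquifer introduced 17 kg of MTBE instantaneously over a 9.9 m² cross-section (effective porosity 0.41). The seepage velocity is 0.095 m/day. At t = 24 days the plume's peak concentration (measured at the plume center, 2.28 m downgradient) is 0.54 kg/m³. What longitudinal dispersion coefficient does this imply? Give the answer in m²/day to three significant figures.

0.199 m²/day

At the plume center C_max = M/(n_e·A·√(4πDt)), so D = M²/(4πt·(n_e·A·C_max)²).
n_e·A·C_max = 0.41 × 9.9 × 0.54 = 2.192 kg/m.
D = 17²/(4π × 24 × 2.192²) = 0.199 m²/day.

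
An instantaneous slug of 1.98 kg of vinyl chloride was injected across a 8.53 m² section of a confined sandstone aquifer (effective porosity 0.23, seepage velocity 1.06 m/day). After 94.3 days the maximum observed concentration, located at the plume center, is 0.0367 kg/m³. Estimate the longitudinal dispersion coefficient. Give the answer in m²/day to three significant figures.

At the plume center C_max = M/(n_e·A·√(4πDt)), so D = M²/(4πt·(n_e·A·C_max)²).
n_e·A·C_max = 0.23 × 8.53 × 0.0367 = 0.07200 kg/m.
D = 1.98²/(4π × 94.3 × 0.07200²) = 0.638 m²/day.

0.638 m²/day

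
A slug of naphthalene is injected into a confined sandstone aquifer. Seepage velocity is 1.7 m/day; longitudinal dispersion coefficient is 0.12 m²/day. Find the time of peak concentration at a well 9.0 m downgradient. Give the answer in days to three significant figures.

5.25 days

For the 1D instantaneous-source solution, setting ∂C/∂t = 0 at fixed x gives v²t² + 2Dt − x² = 0, so t = (√(D² + v²x²) − D)/v².
√(D² + v²x²) = √(0.12² + 1.7² × 9.0²) = 15.30; v² = 2.89.
t = (15.30 − 0.12)/2.89 = 5.25 days (vs. the pure-advection estimate x/v = 5.29 d).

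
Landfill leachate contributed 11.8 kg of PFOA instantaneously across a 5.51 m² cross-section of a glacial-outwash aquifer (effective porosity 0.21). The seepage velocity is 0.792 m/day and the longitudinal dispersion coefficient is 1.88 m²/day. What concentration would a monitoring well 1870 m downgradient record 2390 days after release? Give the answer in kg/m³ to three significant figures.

0.0417 kg/m³

For an instantaneous plane source, C(x,t) = M/(n_e·A·√(4πDt)) · exp(−(x−vt)²/(4Dt)), with n_e·A the pore (flow) area.
Plume center vt = 0.792 × 2390 = 1892.88 m, so the well at 1870 m is 22.88 m upgradient of the peak.
√(4πDt) = 237.6 m, giving peak height M/(n_e·A·√(4πDt)) = 11.8/(0.21 × 5.51 × 237.6) = 0.04292 kg/m³.
(x−vt)²/(4Dt) = (-22.88)²/(4 × 1.88 × 2390) = 0.02913; exp(−0.02913) = 0.9713.
C = 0.04292 × 0.9713 = 0.0417 kg/m³.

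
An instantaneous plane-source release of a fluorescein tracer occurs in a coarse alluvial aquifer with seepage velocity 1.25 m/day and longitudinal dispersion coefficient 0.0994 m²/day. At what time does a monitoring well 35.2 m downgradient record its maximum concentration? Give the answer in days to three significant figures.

28.1 days

For the 1D instantaneous-source solution, setting ∂C/∂t = 0 at fixed x gives v²t² + 2Dt − x² = 0, so t = (√(D² + v²x²) − D)/v².
√(D² + v²x²) = √(0.0994² + 1.25² × 35.2²) = 44.00; v² = 1.5625.
t = (44.00 − 0.0994)/1.5625 = 28.1 days (vs. the pure-advection estimate x/v = 28.2 d).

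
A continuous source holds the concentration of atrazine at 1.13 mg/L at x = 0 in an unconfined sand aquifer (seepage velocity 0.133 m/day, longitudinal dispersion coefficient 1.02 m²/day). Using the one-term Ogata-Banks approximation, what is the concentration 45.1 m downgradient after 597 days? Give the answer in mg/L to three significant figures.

For a continuous step input, C/C₀ ≈ ½·erfc((x−vt)/(2√(Dt))).
vt = 0.133 × 597 = 79.401 m and 2√(Dt) = 2√(1.02 × 597) = 49.35 m.
Argument (x−vt)/(2√(Dt)) = (45.1 − 79.401)/49.35 = -0.6951; ½·erfc(-0.6951) = 0.8372.
C = 1.13 × 0.8372 = 0.946 mg/L.

0.946 mg/L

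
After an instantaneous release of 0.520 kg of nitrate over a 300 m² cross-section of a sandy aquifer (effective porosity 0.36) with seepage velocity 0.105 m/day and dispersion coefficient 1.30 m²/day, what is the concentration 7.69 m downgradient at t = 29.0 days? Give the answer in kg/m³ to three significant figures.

0.000192 kg/m³

For an instantaneous plane source, C(x,t) = M/(n_e·A·√(4πDt)) · exp(−(x−vt)²/(4Dt)), with n_e·A the pore (flow) area.
Plume center vt = 0.105 × 29.0 = 3.045 m, so the well at 7.69 m is 4.645 m downgradient of the peak.
√(4πDt) = 21.77 m, giving peak height M/(n_e·A·√(4πDt)) = 0.520/(0.36 × 300 × 21.77) = 0.0002212 kg/m³.
(x−vt)²/(4Dt) = (4.645)²/(4 × 1.30 × 29.0) = 0.1431; exp(−0.1431) = 0.8667.
C = 0.0002212 × 0.8667 = 0.000192 kg/m³.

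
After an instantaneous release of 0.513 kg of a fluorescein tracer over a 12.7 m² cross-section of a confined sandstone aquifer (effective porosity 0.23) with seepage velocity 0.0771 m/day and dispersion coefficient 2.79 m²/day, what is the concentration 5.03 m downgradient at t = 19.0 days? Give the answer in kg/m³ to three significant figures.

0.00641 kg/m³

For an instantaneous plane source, C(x,t) = M/(n_e·A·√(4πDt)) · exp(−(x−vt)²/(4Dt)), with n_e·A the pore (flow) area.
Plume center vt = 0.0771 × 19.0 = 1.4649 m, so the well at 5.03 m is 3.5651 m downgradient of the peak.
√(4πDt) = 25.81 m, giving peak height M/(n_e·A·√(4πDt)) = 0.513/(0.23 × 12.7 × 25.81) = 0.006805 kg/m³.
(x−vt)²/(4Dt) = (3.5651)²/(4 × 2.79 × 19.0) = 0.05994; exp(−0.05994) = 0.9418.
C = 0.006805 × 0.9418 = 0.00641 kg/m³.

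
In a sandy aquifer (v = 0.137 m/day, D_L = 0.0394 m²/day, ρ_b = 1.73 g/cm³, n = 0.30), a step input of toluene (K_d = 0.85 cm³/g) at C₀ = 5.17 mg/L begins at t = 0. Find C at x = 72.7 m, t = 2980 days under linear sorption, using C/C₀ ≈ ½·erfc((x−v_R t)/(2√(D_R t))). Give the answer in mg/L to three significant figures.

1.49 mg/L

Retardation factor R = 1 + ρ_b·K_d/n = 1 + 1.73 × 0.85/0.30 = 5.902.
Sorption retards both mechanisms: v_R = v/R = 0.02321 m/day, D_R = D/R = 0.006676 m²/day.
v_R·t = 0.02321 × 2980 = 69.1658 m; 2√(D_R t) = 8.921 m; argument = (72.7 − 69.1658)/8.921 = 0.3962.
C = C₀ × ½·erfc(0.3962) = 5.17 × 0.2876 = 1.49 mg/L.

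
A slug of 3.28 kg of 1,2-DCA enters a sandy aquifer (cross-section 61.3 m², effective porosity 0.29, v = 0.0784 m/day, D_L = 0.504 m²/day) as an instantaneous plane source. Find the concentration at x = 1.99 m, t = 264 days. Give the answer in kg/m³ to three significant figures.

0.00234 kg/m³

For an instantaneous plane source, C(x,t) = M/(n_e·A·√(4πDt)) · exp(−(x−vt)²/(4Dt)), with n_e·A the pore (flow) area.
Plume center vt = 0.0784 × 264 = 20.6976 m, so the well at 1.99 m is 18.7076 m upgradient of the peak.
√(4πDt) = 40.89 m, giving peak height M/(n_e·A·√(4πDt)) = 3.28/(0.29 × 61.3 × 40.89) = 0.004512 kg/m³.
(x−vt)²/(4Dt) = (-18.7076)²/(4 × 0.504 × 264) = 0.6576; exp(−0.6576) = 0.5181.
C = 0.004512 × 0.5181 = 0.00234 kg/m³.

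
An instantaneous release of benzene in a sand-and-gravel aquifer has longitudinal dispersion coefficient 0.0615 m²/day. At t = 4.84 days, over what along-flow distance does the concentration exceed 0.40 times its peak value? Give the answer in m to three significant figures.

2.09 m

The plume is Gaussian with σ = √(2Dt) = √(2 × 0.0615 × 4.84) = 0.7716 m.
C/C_peak = exp(−Δx²/(2σ²)) = 0.40 ⇒ Δx = σ·√(−2 ln 0.40) = 0.7716 × 1.354 = 1.045 m.
Width = 2Δx = 2.09 m.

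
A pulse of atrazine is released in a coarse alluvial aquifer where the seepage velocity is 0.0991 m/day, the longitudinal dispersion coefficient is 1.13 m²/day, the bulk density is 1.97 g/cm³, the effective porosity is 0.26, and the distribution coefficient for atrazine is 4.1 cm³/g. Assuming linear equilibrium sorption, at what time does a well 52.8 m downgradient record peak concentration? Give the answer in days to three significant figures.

Retardation factor R = 1 + ρ_b·K_d/n = 1 + 1.97 × 4.1/0.26 = 32.07.
Sorption retards both mechanisms: v_R = v/R = 0.003090 m/day, D_R = D/R = 0.03524 m²/day.
Peak time from v_R²t² + 2D_R t − x² = 0: t = (√(D_R² + v_R²x²) − D_R)/v_R².
√(D_R² + v_R²x²) = √(0.03524² + 0.003090² × 52.8²) = 0.1669; v_R² = 9.548e-06.
t = (0.1669 − 0.03524)/9.548e-06 = 13800 days.

13800 days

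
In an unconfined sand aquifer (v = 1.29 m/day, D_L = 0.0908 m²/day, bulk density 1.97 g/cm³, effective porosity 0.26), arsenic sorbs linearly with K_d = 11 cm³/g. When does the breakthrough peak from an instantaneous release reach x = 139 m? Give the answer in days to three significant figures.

Retardation factor R = 1 + ρ_b·K_d/n = 1 + 1.97 × 11/0.26 = 84.35.
Sorption retards both mechanisms: v_R = v/R = 0.01529 m/day, D_R = D/R = 0.001076 m²/day.
Peak time from v_R²t² + 2D_R t − x² = 0: t = (√(D_R² + v_R²x²) − D_R)/v_R².
√(D_R² + v_R²x²) = √(0.001076² + 0.01529² × 139²) = 2.125; v_R² = 0.0002338.
t = (2.125 − 0.001076)/0.0002338 = 9080 days.

9080 days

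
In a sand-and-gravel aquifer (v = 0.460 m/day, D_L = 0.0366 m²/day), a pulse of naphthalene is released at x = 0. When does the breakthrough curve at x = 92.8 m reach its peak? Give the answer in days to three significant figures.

For the 1D instantaneous-source solution, setting ∂C/∂t = 0 at fixed x gives v²t² + 2Dt − x² = 0, so t = (√(D² + v²x²) − D)/v².
√(D² + v²x²) = √(0.0366² + 0.460² × 92.8²) = 42.69; v² = 0.2116.
t = (42.69 − 0.0366)/0.2116 = 202 days (vs. the pure-advection estimate x/v = 202 d).

202 days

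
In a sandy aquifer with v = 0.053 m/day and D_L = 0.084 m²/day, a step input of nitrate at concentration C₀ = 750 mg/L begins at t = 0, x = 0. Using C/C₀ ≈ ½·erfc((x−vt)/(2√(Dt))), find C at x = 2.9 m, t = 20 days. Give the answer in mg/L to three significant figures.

118 mg/L

For a continuous step input, C/C₀ ≈ ½·erfc((x−vt)/(2√(Dt))).
vt = 0.053 × 20 = 1.06 m and 2√(Dt) = 2√(0.084 × 20) = 2.592 m.
Argument (x−vt)/(2√(Dt)) = (2.9 − 1.06)/2.592 = 0.7099; ½·erfc(0.7099) = 0.1577.
C = 750 × 0.1577 = 118 mg/L.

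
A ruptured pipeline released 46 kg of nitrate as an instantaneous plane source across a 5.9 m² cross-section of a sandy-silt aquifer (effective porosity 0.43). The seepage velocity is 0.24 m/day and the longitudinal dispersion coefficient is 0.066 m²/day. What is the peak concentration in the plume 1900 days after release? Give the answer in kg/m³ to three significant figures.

0.457 kg/m³

The peak of an instantaneous 1D plume sits at x = vt; there the Gaussian factor is 1 and C_max = M/(n_e·A·√(4πDt)), where n_e·A is the pore area the mass is dissolved in.
√(4πDt) = √(4π × 0.066 × 1900) = 39.70 m, so C_max = 46/(0.43 × 5.9 × 39.70) = 0.457 kg/m³.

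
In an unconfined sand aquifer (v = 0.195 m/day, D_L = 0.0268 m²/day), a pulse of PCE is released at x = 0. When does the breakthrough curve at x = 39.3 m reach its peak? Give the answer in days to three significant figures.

201 days

For the 1D instantaneous-source solution, setting ∂C/∂t = 0 at fixed x gives v²t² + 2Dt − x² = 0, so t = (√(D² + v²x²) − D)/v².
√(D² + v²x²) = √(0.0268² + 0.195² × 39.3²) = 7.664; v² = 0.038025.
t = (7.664 − 0.0268)/0.038025 = 201 days (vs. the pure-advection estimate x/v = 202 d).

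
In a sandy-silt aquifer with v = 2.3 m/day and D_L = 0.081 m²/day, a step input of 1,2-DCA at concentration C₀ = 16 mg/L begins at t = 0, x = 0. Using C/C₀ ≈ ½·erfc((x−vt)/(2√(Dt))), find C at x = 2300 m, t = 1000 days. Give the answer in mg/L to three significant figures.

8.00 mg/L

For a continuous step input, C/C₀ ≈ ½·erfc((x−vt)/(2√(Dt))).
vt = 2.3 × 1000 = 2300 m and 2√(Dt) = 2√(0.081 × 1000) = 18.00 m.
Argument (x−vt)/(2√(Dt)) = (2300 − 2300)/18.00 = 0; ½·erfc(0) = 0.5000.
C = 16 × 0.5000 = 8.00 mg/L.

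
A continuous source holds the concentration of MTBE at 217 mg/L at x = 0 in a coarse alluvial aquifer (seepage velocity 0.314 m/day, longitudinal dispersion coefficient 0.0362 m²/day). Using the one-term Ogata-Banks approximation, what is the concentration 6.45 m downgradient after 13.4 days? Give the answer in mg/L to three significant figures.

2.47 mg/L

For a continuous step input, C/C₀ ≈ ½·erfc((x−vt)/(2√(Dt))).
vt = 0.314 × 13.4 = 4.2076 m and 2√(Dt) = 2√(0.0362 × 13.4) = 1.393 m.
Argument (x−vt)/(2√(Dt)) = (6.45 − 4.2076)/1.393 = 1.610; ½·erfc(1.610) = 0.01140.
C = 217 × 0.01140 = 2.47 mg/L.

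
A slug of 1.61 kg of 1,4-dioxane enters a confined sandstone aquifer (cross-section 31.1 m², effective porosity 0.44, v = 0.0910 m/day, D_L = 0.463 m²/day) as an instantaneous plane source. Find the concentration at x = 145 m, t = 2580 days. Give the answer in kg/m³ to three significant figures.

For an instantaneous plane source, C(x,t) = M/(n_e·A·√(4πDt)) · exp(−(x−vt)²/(4Dt)), with n_e·A the pore (flow) area.
Plume center vt = 0.0910 × 2580 = 234.78 m, so the well at 145 m is 89.78 m upgradient of the peak.
√(4πDt) = 122.5 m, giving peak height M/(n_e·A·√(4πDt)) = 1.61/(0.44 × 31.1 × 122.5) = 0.0009605 kg/m³.
(x−vt)²/(4Dt) = (-89.78)²/(4 × 0.463 × 2580) = 1.687; exp(−1.687) = 0.1851.
C = 0.0009605 × 0.1851 = 0.000178 kg/m³.

0.000178 kg/m³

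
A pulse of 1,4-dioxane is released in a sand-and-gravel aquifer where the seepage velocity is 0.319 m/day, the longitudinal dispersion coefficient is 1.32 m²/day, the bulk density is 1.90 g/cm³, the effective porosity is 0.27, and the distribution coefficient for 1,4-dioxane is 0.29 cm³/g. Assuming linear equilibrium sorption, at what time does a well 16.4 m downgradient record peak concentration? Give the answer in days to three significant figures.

Retardation factor R = 1 + ρ_b·K_d/n = 1 + 1.90 × 0.29/0.27 = 3.041.
Sorption retards both mechanisms: v_R = v/R = 0.1049 m/day, D_R = D/R = 0.4341 m²/day.
Peak time from v_R²t² + 2D_R t − x² = 0: t = (√(D_R² + v_R²x²) − D_R)/v_R².
√(D_R² + v_R²x²) = √(0.4341² + 0.1049² × 16.4²) = 1.774; v_R² = 0.01100.
t = (1.774 − 0.4341)/0.01100 = 122 days.

122 days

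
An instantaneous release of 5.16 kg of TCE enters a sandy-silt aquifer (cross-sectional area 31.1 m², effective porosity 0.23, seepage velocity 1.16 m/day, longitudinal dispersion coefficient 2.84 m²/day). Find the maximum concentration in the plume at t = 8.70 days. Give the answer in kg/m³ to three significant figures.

0.0409 kg/m³

The peak of an instantaneous 1D plume sits at x = vt; there the Gaussian factor is 1 and C_max = M/(n_e·A·√(4πDt)), where n_e·A is the pore area the mass is dissolved in.
√(4πDt) = √(4π × 2.84 × 8.70) = 17.62 m, so C_max = 5.16/(0.23 × 31.1 × 17.62) = 0.0409 kg/m³.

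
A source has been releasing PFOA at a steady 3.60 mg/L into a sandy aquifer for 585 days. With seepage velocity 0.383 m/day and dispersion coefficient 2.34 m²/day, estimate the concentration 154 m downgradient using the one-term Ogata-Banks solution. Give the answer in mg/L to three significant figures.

For a continuous step input, C/C₀ ≈ ½·erfc((x−vt)/(2√(Dt))).
vt = 0.383 × 585 = 224.055 m and 2√(Dt) = 2√(2.34 × 585) = 74.00 m.
Argument (x−vt)/(2√(Dt)) = (154 − 224.055)/74.00 = -0.9467; ½·erfc(-0.9467) = 0.9097.
C = 3.60 × 0.9097 = 3.27 mg/L.

3.27 mg/L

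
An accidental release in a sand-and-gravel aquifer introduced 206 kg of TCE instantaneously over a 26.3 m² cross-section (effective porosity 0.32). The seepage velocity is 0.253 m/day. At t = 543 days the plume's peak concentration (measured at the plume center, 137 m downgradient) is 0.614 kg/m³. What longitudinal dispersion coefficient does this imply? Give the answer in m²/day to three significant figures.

0.233 m²/day

At the plume center C_max = M/(n_e·A·√(4πDt)), so D = M²/(4πt·(n_e·A·C_max)²).
n_e·A·C_max = 0.32 × 26.3 × 0.614 = 5.167 kg/m.
D = 206²/(4π × 543 × 5.167²) = 0.233 m²/day.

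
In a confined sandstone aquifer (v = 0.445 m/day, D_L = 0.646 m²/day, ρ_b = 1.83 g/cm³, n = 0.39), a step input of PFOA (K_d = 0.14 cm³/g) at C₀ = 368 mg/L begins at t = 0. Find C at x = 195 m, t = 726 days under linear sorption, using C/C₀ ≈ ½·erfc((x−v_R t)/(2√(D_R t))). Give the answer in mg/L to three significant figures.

184 mg/L

Retardation factor R = 1 + ρ_b·K_d/n = 1 + 1.83 × 0.14/0.39 = 1.657.
Sorption retards both mechanisms: v_R = v/R = 0.2686 m/day, D_R = D/R = 0.3899 m²/day.
v_R·t = 0.2686 × 726 = 195.0036 m; 2√(D_R t) = 33.65 m; argument = (195 − 195.0036)/33.65 = -0.0001070.
C = C₀ × ½·erfc(-0.0001070) = 368 × 0.5001 = 184 mg/L.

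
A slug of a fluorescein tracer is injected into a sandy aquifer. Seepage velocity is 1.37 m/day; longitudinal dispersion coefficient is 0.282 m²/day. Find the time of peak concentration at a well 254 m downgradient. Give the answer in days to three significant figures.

185 days

For the 1D instantaneous-source solution, setting ∂C/∂t = 0 at fixed x gives v²t² + 2Dt − x² = 0, so t = (√(D² + v²x²) − D)/v².
√(D² + v²x²) = √(0.282² + 1.37² × 254²) = 348.0; v² = 1.8769.
t = (348.0 − 0.282)/1.8769 = 185 days (vs. the pure-advection estimate x/v = 185 d).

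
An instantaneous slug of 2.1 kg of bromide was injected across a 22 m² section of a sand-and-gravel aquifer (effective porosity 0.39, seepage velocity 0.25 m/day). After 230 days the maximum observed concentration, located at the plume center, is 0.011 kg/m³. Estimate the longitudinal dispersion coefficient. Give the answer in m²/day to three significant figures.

At the plume center C_max = M/(n_e·A·√(4πDt)), so D = M²/(4πt·(n_e·A·C_max)²).
n_e·A·C_max = 0.39 × 22 × 0.011 = 0.09438 kg/m.
D = 2.1²/(4π × 230 × 0.09438²) = 0.171 m²/day.

0.171 m²/day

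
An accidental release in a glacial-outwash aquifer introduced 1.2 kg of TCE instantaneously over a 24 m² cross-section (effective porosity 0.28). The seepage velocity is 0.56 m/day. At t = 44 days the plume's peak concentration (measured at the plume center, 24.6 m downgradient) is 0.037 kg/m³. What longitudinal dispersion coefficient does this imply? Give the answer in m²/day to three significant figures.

At the plume center C_max = M/(n_e·A·√(4πDt)), so D = M²/(4πt·(n_e·A·C_max)²).
n_e·A·C_max = 0.28 × 24 × 0.037 = 0.2486 kg/m.
D = 1.2²/(4π × 44 × 0.2486²) = 0.0421 m²/day.

0.0421 m²/day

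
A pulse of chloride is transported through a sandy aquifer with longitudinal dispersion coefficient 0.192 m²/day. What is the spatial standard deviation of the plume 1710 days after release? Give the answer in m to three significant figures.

Dispersive spreading gives a Gaussian with σ² = 2Dt; advection only shifts the center.
σ = √(2 × 0.192 × 1710) = 25.6 m.

25.6 m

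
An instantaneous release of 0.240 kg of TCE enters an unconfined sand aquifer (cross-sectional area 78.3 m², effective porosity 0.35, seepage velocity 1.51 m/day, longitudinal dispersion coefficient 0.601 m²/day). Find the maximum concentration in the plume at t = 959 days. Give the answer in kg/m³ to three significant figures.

0.000103 kg/m³

The peak of an instantaneous 1D plume sits at x = vt; there the Gaussian factor is 1 and C_max = M/(n_e·A·√(4πDt)), where n_e·A is the pore area the mass is dissolved in.
√(4πDt) = √(4π × 0.601 × 959) = 85.10 m, so C_max = 0.240/(0.35 × 78.3 × 85.10) = 0.000103 kg/m³.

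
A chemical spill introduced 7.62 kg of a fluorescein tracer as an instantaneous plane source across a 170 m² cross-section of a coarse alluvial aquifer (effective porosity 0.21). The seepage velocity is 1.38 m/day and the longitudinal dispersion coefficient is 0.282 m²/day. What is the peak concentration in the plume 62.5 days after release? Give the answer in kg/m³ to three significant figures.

The peak of an instantaneous 1D plume sits at x = vt; there the Gaussian factor is 1 and C_max = M/(n_e·A·√(4πDt)), where n_e·A is the pore area the mass is dissolved in.
√(4πDt) = √(4π × 0.282 × 62.5) = 14.88 m, so C_max = 7.62/(0.21 × 170 × 14.88) = 0.0143 kg/m³.

0.0143 kg/m³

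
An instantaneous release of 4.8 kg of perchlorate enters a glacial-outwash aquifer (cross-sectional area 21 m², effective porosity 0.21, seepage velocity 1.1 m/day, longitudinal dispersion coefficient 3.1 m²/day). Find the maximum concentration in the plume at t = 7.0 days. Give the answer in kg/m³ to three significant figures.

0.0659 kg/m³

The peak of an instantaneous 1D plume sits at x = vt; there the Gaussian factor is 1 and C_max = M/(n_e·A·√(4πDt)), where n_e·A is the pore area the mass is dissolved in.
√(4πDt) = √(4π × 3.1 × 7.0) = 16.51 m, so C_max = 4.8/(0.21 × 21 × 16.51) = 0.0659 kg/m³.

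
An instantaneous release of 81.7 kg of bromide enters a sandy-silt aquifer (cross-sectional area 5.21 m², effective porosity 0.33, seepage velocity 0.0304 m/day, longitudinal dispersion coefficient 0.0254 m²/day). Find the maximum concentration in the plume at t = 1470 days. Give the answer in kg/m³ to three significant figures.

2.19 kg/m³

The peak of an instantaneous 1D plume sits at x = vt; there the Gaussian factor is 1 and C_max = M/(n_e·A·√(4πDt)), where n_e·A is the pore area the mass is dissolved in.
√(4πDt) = √(4π × 0.0254 × 1470) = 21.66 m, so C_max = 81.7/(0.33 × 5.21 × 21.66) = 2.19 kg/m³.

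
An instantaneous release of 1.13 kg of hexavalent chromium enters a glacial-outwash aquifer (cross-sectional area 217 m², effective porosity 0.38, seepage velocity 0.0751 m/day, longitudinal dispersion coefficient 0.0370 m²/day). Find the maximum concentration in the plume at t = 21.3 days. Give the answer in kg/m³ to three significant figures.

The peak of an instantaneous 1D plume sits at x = vt; there the Gaussian factor is 1 and C_max = M/(n_e·A·√(4πDt)), where n_e·A is the pore area the mass is dissolved in.
√(4πDt) = √(4π × 0.0370 × 21.3) = 3.147 m, so C_max = 1.13/(0.38 × 217 × 3.147) = 0.00435 kg/m³.

0.00435 kg/m³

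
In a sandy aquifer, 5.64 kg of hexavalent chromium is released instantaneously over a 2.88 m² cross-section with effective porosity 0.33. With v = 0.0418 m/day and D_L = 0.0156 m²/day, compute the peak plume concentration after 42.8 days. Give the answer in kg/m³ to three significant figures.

The peak of an instantaneous 1D plume sits at x = vt; there the Gaussian factor is 1 and C_max = M/(n_e·A·√(4πDt)), where n_e·A is the pore area the mass is dissolved in.
√(4πDt) = √(4π × 0.0156 × 42.8) = 2.897 m, so C_max = 5.64/(0.33 × 2.88 × 2.897) = 2.05 kg/m³.

2.05 kg/m³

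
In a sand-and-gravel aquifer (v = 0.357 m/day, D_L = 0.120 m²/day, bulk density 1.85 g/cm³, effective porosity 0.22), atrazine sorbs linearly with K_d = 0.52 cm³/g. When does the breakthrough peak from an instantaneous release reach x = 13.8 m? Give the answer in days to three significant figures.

Retardation factor R = 1 + ρ_b·K_d/n = 1 + 1.85 × 0.52/0.22 = 5.373.
Sorption retards both mechanisms: v_R = v/R = 0.06644 m/day, D_R = D/R = 0.02233 m²/day.
Peak time from v_R²t² + 2D_R t − x² = 0: t = (√(D_R² + v_R²x²) − D_R)/v_R².
√(D_R² + v_R²x²) = √(0.02233² + 0.06644² × 13.8²) = 0.9171; v_R² = 0.004414.
t = (0.9171 − 0.02233)/0.004414 = 203 days.

203 days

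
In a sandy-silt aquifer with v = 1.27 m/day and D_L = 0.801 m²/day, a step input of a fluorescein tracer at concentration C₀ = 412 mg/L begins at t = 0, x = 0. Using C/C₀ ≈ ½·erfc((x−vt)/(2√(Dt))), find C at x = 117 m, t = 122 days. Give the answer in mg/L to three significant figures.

411 mg/L

For a continuous step input, C/C₀ ≈ ½·erfc((x−vt)/(2√(Dt))).
vt = 1.27 × 122 = 154.94 m and 2√(Dt) = 2√(0.801 × 122) = 19.77 m.
Argument (x−vt)/(2√(Dt)) = (117 − 154.94)/19.77 = -1.919; ½·erfc(-1.919) = 0.9967.
C = 412 × 0.9967 = 411 mg/L.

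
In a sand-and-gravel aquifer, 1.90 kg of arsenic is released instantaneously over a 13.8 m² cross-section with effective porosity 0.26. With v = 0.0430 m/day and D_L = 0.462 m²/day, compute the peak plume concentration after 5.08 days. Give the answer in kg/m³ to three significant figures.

The peak of an instantaneous 1D plume sits at x = vt; there the Gaussian factor is 1 and C_max = M/(n_e·A·√(4πDt)), where n_e·A is the pore area the mass is dissolved in.
√(4πDt) = √(4π × 0.462 × 5.08) = 5.431 m, so C_max = 1.90/(0.26 × 13.8 × 5.431) = 0.0975 kg/m³.

0.0975 kg/m³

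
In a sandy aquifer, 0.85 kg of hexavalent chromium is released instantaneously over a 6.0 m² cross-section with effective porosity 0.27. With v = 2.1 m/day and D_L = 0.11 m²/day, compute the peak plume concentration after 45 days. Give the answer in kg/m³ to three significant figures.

The peak of an instantaneous 1D plume sits at x = vt; there the Gaussian factor is 1 and C_max = M/(n_e·A·√(4πDt)), where n_e·A is the pore area the mass is dissolved in.
√(4πDt) = √(4π × 0.11 × 45) = 7.887 m, so C_max = 0.85/(0.27 × 6.0 × 7.887) = 0.0665 kg/m³.

0.0665 kg/m³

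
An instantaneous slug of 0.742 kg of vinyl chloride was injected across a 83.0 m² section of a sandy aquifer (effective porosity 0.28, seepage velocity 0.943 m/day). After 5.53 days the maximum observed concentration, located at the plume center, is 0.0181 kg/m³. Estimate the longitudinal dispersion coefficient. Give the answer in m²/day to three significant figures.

At the plume center C_max = M/(n_e·A·√(4πDt)), so D = M²/(4πt·(n_e·A·C_max)²).
n_e·A·C_max = 0.28 × 83.0 × 0.0181 = 0.4206 kg/m.
D = 0.742²/(4π × 5.53 × 0.4206²) = 0.0448 m²/day.

0.0448 m²/day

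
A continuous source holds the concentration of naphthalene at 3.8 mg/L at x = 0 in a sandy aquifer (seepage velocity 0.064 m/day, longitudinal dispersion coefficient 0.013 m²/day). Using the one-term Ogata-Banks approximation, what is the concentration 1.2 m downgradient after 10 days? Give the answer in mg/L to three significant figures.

For a continuous step input, C/C₀ ≈ ½·erfc((x−vt)/(2√(Dt))).
vt = 0.064 × 10 = 0.64 m and 2√(Dt) = 2√(0.013 × 10) = 0.7211 m.
Argument (x−vt)/(2√(Dt)) = (1.2 − 0.64)/0.7211 = 0.7766; ½·erfc(0.7766) = 0.1360.
C = 3.8 × 0.1360 = 0.517 mg/L.

0.517 mg/L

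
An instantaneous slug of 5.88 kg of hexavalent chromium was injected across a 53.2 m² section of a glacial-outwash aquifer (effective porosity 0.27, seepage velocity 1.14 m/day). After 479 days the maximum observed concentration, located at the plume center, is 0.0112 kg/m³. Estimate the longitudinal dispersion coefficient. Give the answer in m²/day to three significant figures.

At the plume center C_max = M/(n_e·A·√(4πDt)), so D = M²/(4πt·(n_e·A·C_max)²).
n_e·A·C_max = 0.27 × 53.2 × 0.0112 = 0.1609 kg/m.
D = 5.88²/(4π × 479 × 0.1609²) = 0.222 m²/day.

0.222 m²/day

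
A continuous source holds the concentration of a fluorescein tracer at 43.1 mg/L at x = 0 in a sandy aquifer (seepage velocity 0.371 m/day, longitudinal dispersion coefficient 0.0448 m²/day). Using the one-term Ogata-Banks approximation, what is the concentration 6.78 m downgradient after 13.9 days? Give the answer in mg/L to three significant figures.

For a continuous step input, C/C₀ ≈ ½·erfc((x−vt)/(2√(Dt))).
vt = 0.371 × 13.9 = 5.1569 m and 2√(Dt) = 2√(0.0448 × 13.9) = 1.578 m.
Argument (x−vt)/(2√(Dt)) = (6.78 − 5.1569)/1.578 = 1.029; ½·erfc(1.029) = 0.07280.
C = 43.1 × 0.07280 = 3.14 mg/L.

3.14 mg/L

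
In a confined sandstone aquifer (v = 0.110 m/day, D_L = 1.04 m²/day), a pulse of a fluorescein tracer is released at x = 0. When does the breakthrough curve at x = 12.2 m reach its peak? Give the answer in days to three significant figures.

54.4 days

For the 1D instantaneous-source solution, setting ∂C/∂t = 0 at fixed x gives v²t² + 2Dt − x² = 0, so t = (√(D² + v²x²) − D)/v².
√(D² + v²x²) = √(1.04² + 0.110² × 12.2²) = 1.698; v² = 0.0121.
t = (1.698 − 1.04)/0.0121 = 54.4 days (vs. the pure-advection estimate x/v = 111 d).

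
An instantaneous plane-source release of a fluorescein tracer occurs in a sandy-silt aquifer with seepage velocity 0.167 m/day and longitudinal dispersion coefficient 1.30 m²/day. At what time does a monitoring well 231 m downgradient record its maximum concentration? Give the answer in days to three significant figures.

1340 days

For the 1D instantaneous-source solution, setting ∂C/∂t = 0 at fixed x gives v²t² + 2Dt − x² = 0, so t = (√(D² + v²x²) − D)/v².
√(D² + v²x²) = √(1.30² + 0.167² × 231²) = 38.60; v² = 0.027889.
t = (38.60 − 1.30)/0.027889 = 1340 days (vs. the pure-advection estimate x/v = 1380 d).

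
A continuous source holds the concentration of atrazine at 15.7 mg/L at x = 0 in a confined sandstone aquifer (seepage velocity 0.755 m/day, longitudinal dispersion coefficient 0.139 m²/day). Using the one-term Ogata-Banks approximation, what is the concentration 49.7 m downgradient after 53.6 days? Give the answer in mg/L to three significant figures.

For a continuous step input, C/C₀ ≈ ½·erfc((x−vt)/(2√(Dt))).
vt = 0.755 × 53.6 = 40.468 m and 2√(Dt) = 2√(0.139 × 53.6) = 5.459 m.
Argument (x−vt)/(2√(Dt)) = (49.7 − 40.468)/5.459 = 1.691; ½·erfc(1.691) = 0.008391.
C = 15.7 × 0.008391 = 0.132 mg/L.

0.132 mg/L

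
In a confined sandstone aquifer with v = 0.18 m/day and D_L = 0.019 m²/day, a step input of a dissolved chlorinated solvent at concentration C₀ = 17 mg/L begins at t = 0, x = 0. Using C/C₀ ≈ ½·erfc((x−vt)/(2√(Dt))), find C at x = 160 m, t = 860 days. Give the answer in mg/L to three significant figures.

3.09 mg/L

For a continuous step input, C/C₀ ≈ ½·erfc((x−vt)/(2√(Dt))).
vt = 0.18 × 860 = 154.8 m and 2√(Dt) = 2√(0.019 × 860) = 8.085 m.
Argument (x−vt)/(2√(Dt)) = (160 − 154.8)/8.085 = 0.6432; ½·erfc(0.6432) = 0.1815.
C = 17 × 0.1815 = 3.09 mg/L.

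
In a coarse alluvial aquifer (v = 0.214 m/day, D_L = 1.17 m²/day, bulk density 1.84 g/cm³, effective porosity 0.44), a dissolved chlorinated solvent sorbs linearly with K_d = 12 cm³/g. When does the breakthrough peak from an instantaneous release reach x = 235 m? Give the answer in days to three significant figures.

Retardation factor R = 1 + ρ_b·K_d/n = 1 + 1.84 × 12/0.44 = 51.18.
Sorption retards both mechanisms: v_R = v/R = 0.004181 m/day, D_R = D/R = 0.02286 m²/day.
Peak time from v_R²t² + 2D_R t − x² = 0: t = (√(D_R² + v_R²x²) − D_R)/v_R².
√(D_R² + v_R²x²) = √(0.02286² + 0.004181² × 235²) = 0.9828; v_R² = 1.748e-05.
t = (0.9828 − 0.02286)/1.748e-05 = 54900 days.

54900 days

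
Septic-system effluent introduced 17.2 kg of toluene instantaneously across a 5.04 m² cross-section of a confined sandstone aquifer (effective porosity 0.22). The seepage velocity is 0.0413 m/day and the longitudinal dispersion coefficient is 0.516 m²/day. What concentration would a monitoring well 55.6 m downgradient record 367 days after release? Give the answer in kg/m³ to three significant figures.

For an instantaneous plane source, C(x,t) = M/(n_e·A·√(4πDt)) · exp(−(x−vt)²/(4Dt)), with n_e·A the pore (flow) area.
Plume center vt = 0.0413 × 367 = 15.1571 m, so the well at 55.6 m is 40.4429 m downgradient of the peak.
√(4πDt) = 48.78 m, giving peak height M/(n_e·A·√(4πDt)) = 17.2/(0.22 × 5.04 × 48.78) = 0.3180 kg/m³.
(x−vt)²/(4Dt) = (40.4429)²/(4 × 0.516 × 367) = 2.159; exp(−2.159) = 0.1154.
C = 0.3180 × 0.1154 = 0.0367 kg/m³.

0.0367 kg/m³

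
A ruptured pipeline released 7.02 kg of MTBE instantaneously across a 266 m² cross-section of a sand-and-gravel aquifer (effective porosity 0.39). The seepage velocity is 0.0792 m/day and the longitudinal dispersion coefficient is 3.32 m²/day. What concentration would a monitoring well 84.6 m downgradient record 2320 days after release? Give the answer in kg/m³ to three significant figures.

0.000158 kg/m³

For an instantaneous plane source, C(x,t) = M/(n_e·A·√(4πDt)) · exp(−(x−vt)²/(4Dt)), with n_e·A the pore (flow) area.
Plume center vt = 0.0792 × 2320 = 183.744 m, so the well at 84.6 m is 99.144 m upgradient of the peak.
√(4πDt) = 311.1 m, giving peak height M/(n_e·A·√(4πDt)) = 7.02/(0.39 × 266 × 311.1) = 0.0002175 kg/m³.
(x−vt)²/(4Dt) = (-99.144)²/(4 × 3.32 × 2320) = 0.3190; exp(−0.3190) = 0.7269.
C = 0.0002175 × 0.7269 = 0.000158 kg/m³.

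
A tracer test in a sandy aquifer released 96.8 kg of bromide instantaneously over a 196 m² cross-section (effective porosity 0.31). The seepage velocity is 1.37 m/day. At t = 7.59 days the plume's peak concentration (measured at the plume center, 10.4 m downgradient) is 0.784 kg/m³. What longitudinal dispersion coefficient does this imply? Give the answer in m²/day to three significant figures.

At the plume center C_max = M/(n_e·A·√(4πDt)), so D = M²/(4πt·(n_e·A·C_max)²).
n_e·A·C_max = 0.31 × 196 × 0.784 = 47.64 kg/m.
D = 96.8²/(4π × 7.59 × 47.64²) = 0.0433 m²/day.

0.0433 m²/day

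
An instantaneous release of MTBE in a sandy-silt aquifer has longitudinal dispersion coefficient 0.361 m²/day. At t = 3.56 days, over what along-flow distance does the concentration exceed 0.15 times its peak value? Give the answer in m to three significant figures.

6.25 m

The plume is Gaussian with σ = √(2Dt) = √(2 × 0.361 × 3.56) = 1.603 m.
C/C_peak = exp(−Δx²/(2σ²)) = 0.15 ⇒ Δx = σ·√(−2 ln 0.15) = 1.603 × 1.948 = 3.123 m.
Width = 2Δx = 6.25 m.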